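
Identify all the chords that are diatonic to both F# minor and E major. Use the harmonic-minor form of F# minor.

F#m

Triads in F# minor (harmonic minor): F#m (i), G#dim (ii°), Aaug (III+), Bm (iv), C# (V), D (VI), E#dim (vii°).
Triads in E major: E (I), F#m (ii), G#m (iii), A (IV), B (V), C#m (vi), D#dim (vii°).
Shared triads with their functions: F#m (i in F# minor, ii in E major).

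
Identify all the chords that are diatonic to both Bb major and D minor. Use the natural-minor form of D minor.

Triads in Bb major: Bb major (I), C minor (ii), D minor (iii), Eb major (IV), F major (V), G minor (vi), A diminished (vii°).
Triads in D minor (natural minor): D minor (i), E diminished (ii°), F major (III), G minor (iv), A minor (v), Bb major (VI), C major (VII).
Shared triads with their functions: Bb major (I in Bb major, VI in D minor); D minor (iii in Bb major, i in D minor); F major (V in Bb major, III in D minor); G minor (vi in Bb major, iv in D minor).

Bb, Dm, F, Gm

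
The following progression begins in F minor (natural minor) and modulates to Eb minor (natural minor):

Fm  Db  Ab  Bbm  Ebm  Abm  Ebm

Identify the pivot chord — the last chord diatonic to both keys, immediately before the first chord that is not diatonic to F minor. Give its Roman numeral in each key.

Chords diatonic to F minor: Fm, Gdim, Ab, Bbm, Cm, Db, Eb.
Reading the progression, the first chord not in that set is Ebm, so the modulation leaves F minor there.
The chord immediately before Ebm is Bbm, which is diatonic to both keys: iv in F minor and v in Eb minor.

Bbm — iv in F minor, v in Eb minor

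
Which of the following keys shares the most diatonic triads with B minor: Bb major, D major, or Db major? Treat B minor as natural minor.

D major

Triads of B minor (natural minor): B minor (i), C# diminished (ii°), D major (III), E minor (iv), F# minor (v), G major (VI), A major (VII).
Bb major shares 0: none.
D major shares 7: Bm, C#dim, D, Em, F#m, G, A.
Db major shares 0: none.
The most common triads (7) are shared with D major.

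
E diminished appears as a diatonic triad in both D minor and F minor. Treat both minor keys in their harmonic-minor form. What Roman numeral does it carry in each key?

ii° in D minor; vii° in F minor

The scale of D minor (harmonic minor) is D E F G A Bb C#; E is degree 2, and the triad built there (E-G-Bb) is diminished, so it is ii°.
The scale of F minor (harmonic minor) is F G Ab Bb C Db E; E is degree 7, and the triad built there (E-G-Bb) is diminished, so it is vii°.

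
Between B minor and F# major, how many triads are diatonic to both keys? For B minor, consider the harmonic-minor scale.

Diatonic triads of B minor (harmonic minor): Bm (i), C#dim (ii°), Daug (III+), Em (iv), F# (V), G (VI), A#dim (vii°).
Diatonic triads of F# major: F# (I), G#m (ii), A#m (iii), B (IV), C# (V), D#m (vi), E#dim (vii°).
Matching root and quality in both lists: F#.
That gives 1 common triad.

1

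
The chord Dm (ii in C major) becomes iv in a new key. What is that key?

A minor

The numeral iv denotes a minor triad on scale degree 4. With D on degree 4, the tonic of the new key is A.
Degree 4 carries a minor triad in minor keys, so the destination is A minor.
Check: the diatonic triads of A minor (natural minor) are Am (i), Bdim (ii°), C (III), Dm (iv), Em (v), F (VI), G (VII) — Dm is indeed iv.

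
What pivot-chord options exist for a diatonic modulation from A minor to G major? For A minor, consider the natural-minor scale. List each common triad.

Am, C, Em, G

Triads in A minor (natural minor): Am (i), Bdim (ii°), C (III), Dm (iv), Em (v), F (VI), G (VII).
Triads in G major: G (I), Am (ii), Bm (iii), C (IV), D (V), Em (vi), F#dim (vii°).
Shared triads with their functions: Am (i in A minor, ii in G major); C (III in A minor, IV in G major); Em (v in A minor, vi in G major); G (VII in A minor, I in G major).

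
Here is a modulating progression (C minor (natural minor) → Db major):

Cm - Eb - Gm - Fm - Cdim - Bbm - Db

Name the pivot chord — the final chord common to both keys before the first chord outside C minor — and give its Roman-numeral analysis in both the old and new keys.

Chords diatonic to C minor: Cm, Ddim, Eb, Fm, Gm, Ab, Bb.
Reading the progression, the first chord not in that set is Cdim, so the modulation leaves C minor there.
The chord immediately before Cdim is Fm, which is diatonic to both keys: iv in C minor and iii in Db major.

Fm — iv in C minor, iii in Db major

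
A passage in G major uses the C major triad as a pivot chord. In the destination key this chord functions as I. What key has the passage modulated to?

C major

The numeral I denotes a major triad on scale degree 1. With C on degree 1, the tonic of the new key is C.
Degree 1 carries a major triad in major keys, so the destination is C major.
Check: the diatonic triads of C major are C (I), Dm (ii), Em (iii), F (IV), G (V), Am (vi), Bdim (vii°) — C major is indeed I.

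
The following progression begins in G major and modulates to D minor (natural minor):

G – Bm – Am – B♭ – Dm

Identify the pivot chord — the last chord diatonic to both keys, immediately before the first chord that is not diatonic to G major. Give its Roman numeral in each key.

Chords diatonic to G major: G, Am, Bm, C, D, Em, F♯dim.
Reading the progression, the first chord not in that set is B♭, so the modulation leaves G major there.
The chord immediately before B♭ is Am, which is diatonic to both keys: ii in G major and v in D minor.

Am — ii in G major, v in D minor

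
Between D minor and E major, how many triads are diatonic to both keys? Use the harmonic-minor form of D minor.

Diatonic triads of D minor (harmonic minor): Dm (i), Edim (ii°), Faug (III+), Gm (iv), A (V), Bb (VI), C#dim (vii°).
Diatonic triads of E major: E (I), F#m (ii), G#m (iii), A (IV), B (V), C#m (vi), D#dim (vii°).
Matching root and quality in both lists: A.
That gives 1 common triad.

1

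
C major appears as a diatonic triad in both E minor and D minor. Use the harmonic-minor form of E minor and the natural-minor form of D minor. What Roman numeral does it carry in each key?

VI in E minor; VII in D minor

The scale of E minor (harmonic minor) is E F# G A B C D#; C is degree 6, and the triad built there (C-E-G) is major, so it is VI.
The scale of D minor (natural minor) is D E F G A Bb C; C is degree 7, and the triad built there (C-E-G) is major, so it is VII.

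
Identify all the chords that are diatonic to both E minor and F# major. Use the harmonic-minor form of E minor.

Triads in E minor (harmonic minor): Em (i), F#dim (ii°), Gaug (III+), Am (iv), B (V), C (VI), D#dim (vii°).
Triads in F# major: F# (I), G#m (ii), A#m (iii), B (IV), C# (V), D#m (vi), E#dim (vii°).
Shared triads with their functions: B (V in E minor, IV in F# major).

B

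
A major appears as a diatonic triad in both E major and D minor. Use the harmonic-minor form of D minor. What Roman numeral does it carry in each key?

The scale of E major is E F♯ G♯ A B C♯ D♯; A is degree 4, and the triad built there (A-C♯-E) is major, so it is IV.
The scale of D minor (harmonic minor) is D E F G A B♭ C♯; A is degree 5, and the triad built there (A-C♯-E) is major, so it is V.

IV in E major; V in D minor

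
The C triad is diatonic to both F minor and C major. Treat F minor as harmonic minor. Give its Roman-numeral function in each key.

V in F minor; I in C major

The scale of F minor (harmonic minor) is F G Ab Bb C Db E; C is degree 5, and the triad built there (C-E-G) is major, so it is V.
The scale of C major is C D E F G A B; C is degree 1, and the triad built there (C-E-G) is major, so it is I.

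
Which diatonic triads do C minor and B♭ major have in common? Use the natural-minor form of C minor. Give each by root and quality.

Cm, E♭, Gm, B♭

Triads in C minor (natural minor): Cm (i), Ddim (ii°), E♭ (III), Fm (iv), Gm (v), A♭ (VI), B♭ (VII).
Triads in B♭ major: B♭ (I), Cm (ii), Dm (iii), E♭ (IV), F (V), Gm (vi), Adim (vii°).
Shared triads with their functions: Cm (i in C minor, ii in B♭ major); E♭ (III in C minor, IV in B♭ major); Gm (v in C minor, vi in B♭ major); B♭ (VII in C minor, I in B♭ major).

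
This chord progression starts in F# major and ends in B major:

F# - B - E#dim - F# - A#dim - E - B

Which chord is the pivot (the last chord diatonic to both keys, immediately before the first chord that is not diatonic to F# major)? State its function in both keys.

F# — I in F# major, V in B major

Chords diatonic to F# major: F#, G#m, A#m, B, C#, D#m, E#dim.
Reading the progression, the first chord not in that set is A#dim, so the modulation leaves F# major there.
The chord immediately before A#dim is F#, which is diatonic to both keys: I in F# major and V in B major.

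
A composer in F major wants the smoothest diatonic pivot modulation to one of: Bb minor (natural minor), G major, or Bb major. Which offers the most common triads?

Bb major

Triads of F major: F (I), Gm (ii), Am (iii), Bb (IV), C (V), Dm (vi), Edim (vii°).
Bb minor (natural minor) shares 0: none.
G major shares 2: Am, C.
Bb major shares 4: F, Gm, Bb, Dm.
The most common triads (4) are shared with Bb major.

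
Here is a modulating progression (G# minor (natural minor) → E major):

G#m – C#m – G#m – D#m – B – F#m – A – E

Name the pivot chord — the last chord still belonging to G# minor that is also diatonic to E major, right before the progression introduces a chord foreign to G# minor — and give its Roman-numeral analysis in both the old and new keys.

Chords diatonic to G# minor: G#m, A#dim, B, C#m, D#m, E, F#.
Reading the progression, the first chord not in that set is F#m, so the modulation leaves G# minor there.
The chord immediately before F#m is B, which is diatonic to both keys: III in G# minor and V in E major.

B — III in G# minor, V in E major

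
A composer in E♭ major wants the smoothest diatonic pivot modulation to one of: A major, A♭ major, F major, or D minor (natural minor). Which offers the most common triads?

Triads of E♭ major: E♭ major (I), F minor (ii), G minor (iii), A♭ major (IV), B♭ major (V), C minor (vi), D diminished (vii°).
A major shares 0: none.
A♭ major shares 4: E♭, Fm, A♭, Cm.
F major shares 2: Gm, B♭.
D minor (natural minor) shares 2: Gm, B♭.
The most common triads (4) are shared with A♭ major.

A♭ major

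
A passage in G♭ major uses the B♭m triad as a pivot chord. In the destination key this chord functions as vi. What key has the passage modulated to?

The numeral vi denotes a minor triad on scale degree 6. With B♭ on degree 6, the tonic of the new key is D♭.
Degree 6 carries a minor triad in major keys, so the destination is D♭ major.
Check: the diatonic triads of D♭ major are D♭ (I), E♭m (ii), Fm (iii), G♭ (IV), A♭ (V), B♭m (vi), Cdim (vii°) — B♭m is indeed vi.

D♭ major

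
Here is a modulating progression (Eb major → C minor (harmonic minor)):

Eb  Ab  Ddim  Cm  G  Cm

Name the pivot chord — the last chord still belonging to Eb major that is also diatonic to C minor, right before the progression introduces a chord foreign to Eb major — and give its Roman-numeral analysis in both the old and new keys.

Cm — vi in Eb major, i in C minor

Chords diatonic to Eb major: Eb, Fm, Gm, Ab, Bb, Cm, Ddim.
Reading the progression, the first chord not in that set is G, so the modulation leaves Eb major there.
The chord immediately before G is Cm, which is diatonic to both keys: vi in Eb major and i in C minor.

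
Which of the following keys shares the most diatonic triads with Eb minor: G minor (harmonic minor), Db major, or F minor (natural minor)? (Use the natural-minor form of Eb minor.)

Db major

Triads of Eb minor (natural minor): Ebm (i), Fdim (ii°), Gb (III), Abm (iv), Bbm (v), Cb (VI), Db (VII).
G minor (harmonic minor) shares 0: none.
Db major shares 4: Ebm, Gb, Bbm, Db.
F minor (natural minor) shares 2: Bbm, Db.
The most common triads (4) are shared with Db major.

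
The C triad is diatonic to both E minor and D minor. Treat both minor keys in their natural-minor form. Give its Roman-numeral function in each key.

VI in E minor; VII in D minor

The scale of E minor (natural minor) is E F# G A B C D; C is degree 6, and the triad built there (C-E-G) is major, so it is VI.
The scale of D minor (natural minor) is D E F G A Bb C; C is degree 7, and the triad built there (C-E-G) is major, so it is VII.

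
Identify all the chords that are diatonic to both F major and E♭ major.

Gm, B♭

Triads in F major: F (I), Gm (ii), Am (iii), B♭ (IV), C (V), Dm (vi), Edim (vii°).
Triads in E♭ major: E♭ (I), Fm (ii), Gm (iii), A♭ (IV), B♭ (V), Cm (vi), Ddim (vii°).
Shared triads with their functions: Gm (ii in F major, iii in E♭ major); B♭ (IV in F major, V in E♭ major).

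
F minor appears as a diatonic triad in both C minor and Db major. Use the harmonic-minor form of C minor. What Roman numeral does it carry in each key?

iv in C minor; iii in Db major

The scale of C minor (harmonic minor) is C D Eb F G Ab B; F is degree 4, and the triad built there (F-Ab-C) is minor, so it is iv.
The scale of Db major is Db Eb F Gb Ab Bb C; F is degree 3, and the triad built there (F-Ab-C) is minor, so it is iii.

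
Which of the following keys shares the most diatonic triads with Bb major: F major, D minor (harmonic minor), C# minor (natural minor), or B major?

Triads of Bb major: Bb major (I), C minor (ii), D minor (iii), Eb major (IV), F major (V), G minor (vi), A diminished (vii°).
F major shares 4: Bb, Dm, F, Gm.
D minor (harmonic minor) shares 3: Bb, Dm, Gm.
C# minor (natural minor) shares 0: none.
B major shares 0: none.
The most common triads (4) are shared with F major.

F major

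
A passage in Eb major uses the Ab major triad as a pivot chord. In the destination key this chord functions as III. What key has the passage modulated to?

The numeral III denotes a major triad on scale degree 3. With Ab on degree 3, the tonic of the new key is F.
Degree 3 carries a major triad in natural-minor keys, so the destination is F minor.
Check: the diatonic triads of F minor (natural minor) are Fm (i), Gdim (ii°), Ab (III), Bbm (iv), Cm (v), Db (VI), Eb (VII) — Ab major is indeed III.

F minor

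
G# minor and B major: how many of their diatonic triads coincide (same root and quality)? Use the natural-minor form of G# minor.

7

Diatonic triads of G# minor (natural minor): G#m (i), A#dim (ii°), B (III), C#m (iv), D#m (v), E (VI), F# (VII).
Diatonic triads of B major: B (I), C#m (ii), D#m (iii), E (IV), F# (V), G#m (vi), A#dim (vii°).
Matching root and quality in both lists: G#m, A#dim, B, C#m, D#m, E, F#.
That gives 7 common triads.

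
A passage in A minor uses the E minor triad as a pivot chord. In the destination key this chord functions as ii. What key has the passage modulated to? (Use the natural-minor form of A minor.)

The numeral ii denotes a minor triad on scale degree 2. With E on degree 2, the tonic of the new key is D.
Degree 2 carries a minor triad in major keys, so the destination is D major.
Check: the diatonic triads of D major are D (I), Em (ii), F♯m (iii), G (IV), A (V), Bm (vi), C♯dim (vii°) — E minor is indeed ii.

D major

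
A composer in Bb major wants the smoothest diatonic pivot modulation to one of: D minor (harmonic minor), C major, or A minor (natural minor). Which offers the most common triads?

D minor

Triads of Bb major: Bb major (I), C minor (ii), D minor (iii), Eb major (IV), F major (V), G minor (vi), A diminished (vii°).
D minor (harmonic minor) shares 3: Bb, Dm, Gm.
C major shares 2: Dm, F.
A minor (natural minor) shares 2: Dm, F.
The most common triads (3) are shared with D minor.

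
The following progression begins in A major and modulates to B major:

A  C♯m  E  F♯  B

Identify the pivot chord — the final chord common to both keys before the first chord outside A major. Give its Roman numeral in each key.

Chords diatonic to A major: A, Bm, C♯m, D, E, F♯m, G♯dim.
Reading the progression, the first chord not in that set is F♯, so the modulation leaves A major there.
The chord immediately before F♯ is E, which is diatonic to both keys: V in A major and IV in B major.

E — V in A major, IV in B major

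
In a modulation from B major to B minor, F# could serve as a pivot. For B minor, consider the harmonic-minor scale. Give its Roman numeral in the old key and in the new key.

V in B major; V in B minor

The scale of B major is B C# D# E F# G# A#; F# is degree 5, and the triad built there (F#-A#-C#) is major, so it is V.
The scale of B minor (harmonic minor) is B C# D E F# G A#; F# is degree 5, and the triad built there (F#-A#-C#) is major, so it is V.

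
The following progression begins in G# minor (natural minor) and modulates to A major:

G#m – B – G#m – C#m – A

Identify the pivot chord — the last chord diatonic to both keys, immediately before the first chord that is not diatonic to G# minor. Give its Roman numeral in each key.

C#m — iv in G# minor, iii in A major

Chords diatonic to G# minor: G#m, A#dim, B, C#m, D#m, E, F#.
Reading the progression, the first chord not in that set is A, so the modulation leaves G# minor there.
The chord immediately before A is C#m, which is diatonic to both keys: iv in G# minor and iii in A major.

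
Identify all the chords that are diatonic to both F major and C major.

F, Am, C, Dm

Triads in F major: F (I), Gm (ii), Am (iii), Bb (IV), C (V), Dm (vi), Edim (vii°).
Triads in C major: C (I), Dm (ii), Em (iii), F (IV), G (V), Am (vi), Bdim (vii°).
Shared triads with their functions: F (I in F major, IV in C major); Am (iii in F major, vi in C major); C (V in F major, I in C major); Dm (vi in F major, ii in C major).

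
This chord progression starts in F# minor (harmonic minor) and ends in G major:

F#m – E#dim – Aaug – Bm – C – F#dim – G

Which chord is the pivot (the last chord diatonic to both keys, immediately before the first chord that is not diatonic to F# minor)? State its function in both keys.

Chords diatonic to F# minor: F#m, G#dim, Aaug, Bm, C#, D, E#dim.
Reading the progression, the first chord not in that set is C, so the modulation leaves F# minor there.
The chord immediately before C is Bm, which is diatonic to both keys: iv in F# minor and iii in G major.

Bm — iv in F# minor, iii in G major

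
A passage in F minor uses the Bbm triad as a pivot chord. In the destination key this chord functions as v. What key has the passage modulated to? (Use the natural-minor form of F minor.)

The numeral v denotes a minor triad on scale degree 5. With Bb on degree 5, the tonic of the new key is Eb.
Degree 5 carries a minor triad in natural-minor keys, so the destination is Eb minor.
Check: the diatonic triads of Eb minor (natural minor) are Ebm (i), Fdim (ii°), Gb (III), Abm (iv), Bbm (v), Cb (VI), Db (VII) — Bbm is indeed v.

Eb minor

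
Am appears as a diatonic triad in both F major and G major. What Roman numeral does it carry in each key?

iii in F major; ii in G major

The scale of F major is F G A Bb C D E; A is degree 3, and the triad built there (A-C-E) is minor, so it is iii.
The scale of G major is G A B C D E F#; A is degree 2, and the triad built there (A-C-E) is minor, so it is ii.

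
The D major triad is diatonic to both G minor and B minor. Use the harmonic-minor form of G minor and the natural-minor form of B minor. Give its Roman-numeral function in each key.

V in G minor; III in B minor

The scale of G minor (harmonic minor) is G A Bb C D Eb F#; D is degree 5, and the triad built there (D-F#-A) is major, so it is V.
The scale of B minor (natural minor) is B C# D E F# G A; D is degree 3, and the triad built there (D-F#-A) is major, so it is III.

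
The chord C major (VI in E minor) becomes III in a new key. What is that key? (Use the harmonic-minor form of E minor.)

A minor

The numeral III denotes a major triad on scale degree 3. With C on degree 3, the tonic of the new key is A.
Degree 3 carries a major triad in natural-minor keys, so the destination is A minor.
Check: the diatonic triads of A minor (natural minor) are Am (i), Bdim (ii°), C (III), Dm (iv), Em (v), F (VI), G (VII) — C major is indeed III.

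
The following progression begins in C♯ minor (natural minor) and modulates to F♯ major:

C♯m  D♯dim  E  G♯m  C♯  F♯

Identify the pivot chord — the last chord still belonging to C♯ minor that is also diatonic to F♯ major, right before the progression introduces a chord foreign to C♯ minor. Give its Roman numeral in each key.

G♯m — v in C♯ minor, ii in F♯ major

Chords diatonic to C♯ minor: C♯m, D♯dim, E, F♯m, G♯m, A, B.
Reading the progression, the first chord not in that set is C♯, so the modulation leaves C♯ minor there.
The chord immediately before C♯ is G♯m, which is diatonic to both keys: v in C♯ minor and ii in F♯ major.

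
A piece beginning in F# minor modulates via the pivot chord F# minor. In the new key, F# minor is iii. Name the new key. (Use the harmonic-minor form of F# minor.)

The numeral iii denotes a minor triad on scale degree 3. With F# on degree 3, the tonic of the new key is D.
Degree 3 carries a minor triad in major keys, so the destination is D major.
Check: the diatonic triads of D major are D (I), Em (ii), F#m (iii), G (IV), A (V), Bm (vi), C#dim (vii°) — F# minor is indeed iii.

D major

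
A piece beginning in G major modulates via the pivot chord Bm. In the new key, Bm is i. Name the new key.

B minor

The numeral i denotes a minor triad on scale degree 1. With B on degree 1, the tonic of the new key is B.
Degree 1 carries a minor triad in minor keys, so the destination is B minor.
Check: the diatonic triads of B minor (natural minor) are Bm (i), C#dim (ii°), D (III), Em (iv), F#m (v), G (VI), A (VII) — Bm is indeed i.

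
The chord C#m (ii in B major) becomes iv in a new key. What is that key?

The numeral iv denotes a minor triad on scale degree 4. With C# on degree 4, the tonic of the new key is G#.
Degree 4 carries a minor triad in minor keys, so the destination is G# minor.
Check: the diatonic triads of G# minor (natural minor) are G#m (i), A#dim (ii°), B (III), C#m (iv), D#m (v), E (VI), F# (VII) — C#m is indeed iv.

G# minor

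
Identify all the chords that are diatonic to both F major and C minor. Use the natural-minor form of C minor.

Gm, B♭

Triads in F major: F (I), Gm (ii), Am (iii), B♭ (IV), C (V), Dm (vi), Edim (vii°).
Triads in C minor (natural minor): Cm (i), Ddim (ii°), E♭ (III), Fm (iv), Gm (v), A♭ (VI), B♭ (VII).
Shared triads with their functions: Gm (ii in F major, v in C minor); B♭ (IV in F major, VII in C minor).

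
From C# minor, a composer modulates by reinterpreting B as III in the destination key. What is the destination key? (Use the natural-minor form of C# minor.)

G# minor

The numeral III denotes a major triad on scale degree 3. With B on degree 3, the tonic of the new key is G#.
Degree 3 carries a major triad in natural-minor keys, so the destination is G# minor.
Check: the diatonic triads of G# minor (natural minor) are G#m (i), A#dim (ii°), B (III), C#m (iv), D#m (v), E (VI), F# (VII) — B is indeed III.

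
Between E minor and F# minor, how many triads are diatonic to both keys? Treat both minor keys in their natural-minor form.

2

Diatonic triads of E minor (natural minor): Em (i), F#dim (ii°), G (III), Am (iv), Bm (v), C (VI), D (VII).
Diatonic triads of F# minor (natural minor): F#m (i), G#dim (ii°), A (III), Bm (iv), C#m (v), D (VI), E (VII).
Matching root and quality in both lists: Bm, D.
That gives 2 common triads.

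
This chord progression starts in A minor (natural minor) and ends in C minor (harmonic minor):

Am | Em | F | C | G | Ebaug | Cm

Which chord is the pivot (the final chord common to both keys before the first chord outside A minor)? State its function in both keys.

Chords diatonic to A minor: Am, Bdim, C, Dm, Em, F, G.
Reading the progression, the first chord not in that set is Ebaug, so the modulation leaves A minor there.
The chord immediately before Ebaug is G, which is diatonic to both keys: VII in A minor and V in C minor.

G — VII in A minor, V in C minor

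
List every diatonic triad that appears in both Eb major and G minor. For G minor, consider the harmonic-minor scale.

Eb, Gm, Cm

Triads in Eb major: Eb (I), Fm (ii), Gm (iii), Ab (IV), Bb (V), Cm (vi), Ddim (vii°).
Triads in G minor (harmonic minor): Gm (i), Adim (ii°), Bbaug (III+), Cm (iv), D (V), Eb (VI), F#dim (vii°).
Shared triads with their functions: Eb (I in Eb major, VI in G minor); Gm (iii in Eb major, i in G minor); Cm (vi in Eb major, iv in G minor).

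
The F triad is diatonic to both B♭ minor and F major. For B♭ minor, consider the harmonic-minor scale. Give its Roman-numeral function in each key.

The scale of B♭ minor (harmonic minor) is B♭ C D♭ E♭ F G♭ A; F is degree 5, and the triad built there (F-A-C) is major, so it is V.
The scale of F major is F G A B♭ C D E; F is degree 1, and the triad built there (F-A-C) is major, so it is I.

V in B♭ minor; I in F major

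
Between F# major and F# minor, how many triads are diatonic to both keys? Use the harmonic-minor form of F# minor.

Diatonic triads of F# major: F# (I), G#m (ii), A#m (iii), B (IV), C# (V), D#m (vi), E#dim (vii°).
Diatonic triads of F# minor (harmonic minor): F#m (i), G#dim (ii°), Aaug (III+), Bm (iv), C# (V), D (VI), E#dim (vii°).
Matching root and quality in both lists: C#, E#dim.
That gives 2 common triads.

2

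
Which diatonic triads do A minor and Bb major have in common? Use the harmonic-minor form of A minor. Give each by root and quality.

Dm, F

Triads in A minor (harmonic minor): Am (i), Bdim (ii°), Caug (III+), Dm (iv), E (V), F (VI), G#dim (vii°).
Triads in Bb major: Bb (I), Cm (ii), Dm (iii), Eb (IV), F (V), Gm (vi), Adim (vii°).
Shared triads with their functions: Dm (iv in A minor, iii in Bb major); F (VI in A minor, V in Bb major).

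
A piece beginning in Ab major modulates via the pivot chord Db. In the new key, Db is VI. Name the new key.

The numeral VI denotes a major triad on scale degree 6. With Db on degree 6, the tonic of the new key is F.
Degree 6 carries a major triad in minor keys, so the destination is F minor.
Check: the diatonic triads of F minor (natural minor) are Fm (i), Gdim (ii°), Ab (III), Bbm (iv), Cm (v), Db (VI), Eb (VII) — Db is indeed VI.

F minor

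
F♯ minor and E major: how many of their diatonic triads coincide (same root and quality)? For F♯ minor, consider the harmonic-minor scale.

Diatonic triads of F♯ minor (harmonic minor): F♯m (i), G♯dim (ii°), Aaug (III+), Bm (iv), C♯ (V), D (VI), E♯dim (vii°).
Diatonic triads of E major: E (I), F♯m (ii), G♯m (iii), A (IV), B (V), C♯m (vi), D♯dim (vii°).
Matching root and quality in both lists: F♯m.
That gives 1 common triad.

1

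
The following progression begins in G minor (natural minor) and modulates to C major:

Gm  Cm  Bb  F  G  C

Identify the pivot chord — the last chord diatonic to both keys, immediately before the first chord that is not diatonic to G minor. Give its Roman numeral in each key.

Chords diatonic to G minor: Gm, Adim, Bb, Cm, Dm, Eb, F.
Reading the progression, the first chord not in that set is G, so the modulation leaves G minor there.
The chord immediately before G is F, which is diatonic to both keys: VII in G minor and IV in C major.

F — VII in G minor, IV in C major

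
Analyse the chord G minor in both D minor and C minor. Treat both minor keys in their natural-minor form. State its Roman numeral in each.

iv in D minor; v in C minor

The scale of D minor (natural minor) is D E F G A Bb C; G is degree 4, and the triad built there (G-Bb-D) is minor, so it is iv.
The scale of C minor (natural minor) is C D Eb F G Ab Bb; G is degree 5, and the triad built there (G-Bb-D) is minor, so it is v.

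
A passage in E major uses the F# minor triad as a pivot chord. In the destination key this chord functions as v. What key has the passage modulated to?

The numeral v denotes a minor triad on scale degree 5. With F# on degree 5, the tonic of the new key is B.
Degree 5 carries a minor triad in natural-minor keys, so the destination is B minor.
Check: the diatonic triads of B minor (natural minor) are Bm (i), C#dim (ii°), D (III), Em (iv), F#m (v), G (VI), A (VII) — F# minor is indeed v.

B minor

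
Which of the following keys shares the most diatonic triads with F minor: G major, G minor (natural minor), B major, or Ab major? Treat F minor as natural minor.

Ab major

Triads of F minor (natural minor): F minor (i), G diminished (ii°), Ab major (III), Bb minor (iv), C minor (v), Db major (VI), Eb major (VII).
G major shares 0: none.
G minor (natural minor) shares 2: Cm, Eb.
B major shares 0: none.
Ab major shares 7: Fm, Gdim, Ab, Bbm, Cm, Db, Eb.
The most common triads (7) are shared with Ab major.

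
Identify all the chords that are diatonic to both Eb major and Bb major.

Eb, Gm, Bb, Cm

Triads in Eb major: Eb (I), Fm (ii), Gm (iii), Ab (IV), Bb (V), Cm (vi), Ddim (vii°).
Triads in Bb major: Bb (I), Cm (ii), Dm (iii), Eb (IV), F (V), Gm (vi), Adim (vii°).
Shared triads with their functions: Eb (I in Eb major, IV in Bb major); Gm (iii in Eb major, vi in Bb major); Bb (V in Eb major, I in Bb major); Cm (vi in Eb major, ii in Bb major).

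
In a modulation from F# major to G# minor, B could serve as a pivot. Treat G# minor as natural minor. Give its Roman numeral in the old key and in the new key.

IV in F# major; III in G# minor

The scale of F# major is F# G# A# B C# D# E#; B is degree 4, and the triad built there (B-D#-F#) is major, so it is IV.
The scale of G# minor (natural minor) is G# A# B C# D# E F#; B is degree 3, and the triad built there (B-D#-F#) is major, so it is III.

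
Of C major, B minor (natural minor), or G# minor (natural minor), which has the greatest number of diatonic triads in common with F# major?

G# minor

Triads of F# major: F# major (I), G# minor (ii), A# minor (iii), B major (IV), C# major (V), D# minor (vi), E# diminished (vii°).
C major shares 0: none.
B minor (natural minor) shares 0: none.
G# minor (natural minor) shares 4: F#, G#m, B, D#m.
The most common triads (4) are shared with G# minor.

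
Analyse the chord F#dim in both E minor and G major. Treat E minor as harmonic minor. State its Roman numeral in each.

ii° in E minor; vii° in G major

The scale of E minor (harmonic minor) is E F# G A B C D#; F# is degree 2, and the triad built there (F#-A-C) is diminished, so it is ii°.
The scale of G major is G A B C D E F#; F# is degree 7, and the triad built there (F#-A-C) is diminished, so it is vii°.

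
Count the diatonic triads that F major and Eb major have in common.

Diatonic triads of F major: F (I), Gm (ii), Am (iii), Bb (IV), C (V), Dm (vi), Edim (vii°).
Diatonic triads of Eb major: Eb (I), Fm (ii), Gm (iii), Ab (IV), Bb (V), Cm (vi), Ddim (vii°).
Matching root and quality in both lists: Gm, Bb.
That gives 2 common triads.

2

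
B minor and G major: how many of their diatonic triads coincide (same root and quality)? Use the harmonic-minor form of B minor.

3

Diatonic triads of B minor (harmonic minor): B minor (i), C# diminished (ii°), D augmented (III+), E minor (iv), F# major (V), G major (VI), A# diminished (vii°).
Diatonic triads of G major: G major (I), A minor (ii), B minor (iii), C major (IV), D major (V), E minor (vi), F# diminished (vii°).
Matching root and quality in both lists: B minor, E minor, G major.
That gives 3 common triads.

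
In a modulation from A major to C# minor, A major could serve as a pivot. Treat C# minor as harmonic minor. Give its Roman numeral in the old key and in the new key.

The scale of A major is A B C# D E F# G#; A is degree 1, and the triad built there (A-C#-E) is major, so it is I.
The scale of C# minor (harmonic minor) is C# D# E F# G# A B#; A is degree 6, and the triad built there (A-C#-E) is major, so it is VI.

I in A major; VI in C# minor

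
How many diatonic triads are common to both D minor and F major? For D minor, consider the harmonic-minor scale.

4

Diatonic triads of D minor (harmonic minor): Dm (i), Edim (ii°), Faug (III+), Gm (iv), A (V), B♭ (VI), C♯dim (vii°).
Diatonic triads of F major: F (I), Gm (ii), Am (iii), B♭ (IV), C (V), Dm (vi), Edim (vii°).
Matching root and quality in both lists: Dm, Edim, Gm, B♭.
That gives 4 common triads.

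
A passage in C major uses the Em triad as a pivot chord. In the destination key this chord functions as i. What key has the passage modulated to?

The numeral i denotes a minor triad on scale degree 1. With E on degree 1, the tonic of the new key is E.
Degree 1 carries a minor triad in minor keys, so the destination is E minor.
Check: the diatonic triads of E minor (natural minor) are Em (i), F#dim (ii°), G (III), Am (iv), Bm (v), C (VI), D (VII) — Em is indeed i.

E minor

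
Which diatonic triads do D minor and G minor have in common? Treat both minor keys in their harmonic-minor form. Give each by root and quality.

Triads in D minor (harmonic minor): Dm (i), Edim (ii°), Faug (III+), Gm (iv), A (V), Bb (VI), C#dim (vii°).
Triads in G minor (harmonic minor): Gm (i), Adim (ii°), Bbaug (III+), Cm (iv), D (V), Eb (VI), F#dim (vii°).
Shared triads with their functions: Gm (iv in D minor, i in G minor).

Gm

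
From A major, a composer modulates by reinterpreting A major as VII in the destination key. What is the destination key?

B minor

The numeral VII denotes a major triad on scale degree 7. With A on degree 7, the tonic of the new key is B.
Degree 7 carries a major triad in natural-minor keys, so the destination is B minor.
Check: the diatonic triads of B minor (natural minor) are Bm (i), C#dim (ii°), D (III), Em (iv), F#m (v), G (VI), A (VII) — A major is indeed VII.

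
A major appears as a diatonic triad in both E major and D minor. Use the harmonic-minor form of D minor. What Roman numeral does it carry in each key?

The scale of E major is E F# G# A B C# D#; A is degree 4, and the triad built there (A-C#-E) is major, so it is IV.
The scale of D minor (harmonic minor) is D E F G A Bb C#; A is degree 5, and the triad built there (A-C#-E) is major, so it is V.

IV in E major; V in D minor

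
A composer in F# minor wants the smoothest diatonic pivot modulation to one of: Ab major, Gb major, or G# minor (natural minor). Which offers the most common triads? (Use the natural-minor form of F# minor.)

G# minor

Triads of F# minor (natural minor): F# minor (i), G# diminished (ii°), A major (III), B minor (iv), C# minor (v), D major (VI), E major (VII).
Ab major shares 0: none.
Gb major shares 0: none.
G# minor (natural minor) shares 2: C#m, E.
The most common triads (2) are shared with G# minor.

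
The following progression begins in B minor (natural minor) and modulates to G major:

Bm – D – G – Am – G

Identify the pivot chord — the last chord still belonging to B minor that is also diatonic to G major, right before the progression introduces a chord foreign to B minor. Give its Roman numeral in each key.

Chords diatonic to B minor: Bm, C#dim, D, Em, F#m, G, A.
Reading the progression, the first chord not in that set is Am, so the modulation leaves B minor there.
The chord immediately before Am is G, which is diatonic to both keys: VI in B minor and I in G major.

G — VI in B minor, I in G major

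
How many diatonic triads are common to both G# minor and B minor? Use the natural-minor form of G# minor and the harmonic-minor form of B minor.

Diatonic triads of G# minor (natural minor): G# minor (i), A# diminished (ii°), B major (III), C# minor (iv), D# minor (v), E major (VI), F# major (VII).
Diatonic triads of B minor (harmonic minor): B minor (i), C# diminished (ii°), D augmented (III+), E minor (iv), F# major (V), G major (VI), A# diminished (vii°).
Matching root and quality in both lists: A# diminished, F# major.
That gives 2 common triads.

2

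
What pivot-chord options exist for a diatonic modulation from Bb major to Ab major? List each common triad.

Cm, Eb

Triads in Bb major: Bb (I), Cm (ii), Dm (iii), Eb (IV), F (V), Gm (vi), Adim (vii°).
Triads in Ab major: Ab (I), Bbm (ii), Cm (iii), Db (IV), Eb (V), Fm (vi), Gdim (vii°).
Shared triads with their functions: Cm (ii in Bb major, iii in Ab major); Eb (IV in Bb major, V in Ab major).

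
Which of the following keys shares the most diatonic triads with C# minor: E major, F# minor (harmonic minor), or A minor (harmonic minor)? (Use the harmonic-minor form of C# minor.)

Triads of C# minor (harmonic minor): C# minor (i), D# diminished (ii°), E augmented (III+), F# minor (iv), G# major (V), A major (VI), B# diminished (vii°).
E major shares 4: C#m, D#dim, F#m, A.
F# minor (harmonic minor) shares 1: F#m.
A minor (harmonic minor) shares 0: none.
The most common triads (4) are shared with E major.

E major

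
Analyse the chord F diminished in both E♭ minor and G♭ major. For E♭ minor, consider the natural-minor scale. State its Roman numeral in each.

The scale of E♭ minor (natural minor) is E♭ F G♭ A♭ B♭ C♭ D♭; F is degree 2, and the triad built there (F-A♭-C♭) is diminished, so it is ii°.
The scale of G♭ major is G♭ A♭ B♭ C♭ D♭ E♭ F; F is degree 7, and the triad built there (F-A♭-C♭) is diminished, so it is vii°.

ii° in E♭ minor; vii° in G♭ major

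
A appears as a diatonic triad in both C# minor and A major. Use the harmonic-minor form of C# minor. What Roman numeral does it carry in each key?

The scale of C# minor (harmonic minor) is C# D# E F# G# A B#; A is degree 6, and the triad built there (A-C#-E) is major, so it is VI.
The scale of A major is A B C# D E F# G#; A is degree 1, and the triad built there (A-C#-E) is major, so it is I.

VI in C# minor; I in A major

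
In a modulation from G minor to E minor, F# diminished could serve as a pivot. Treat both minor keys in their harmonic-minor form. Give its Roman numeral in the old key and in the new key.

vii° in G minor; ii° in E minor

The scale of G minor (harmonic minor) is G A Bb C D Eb F#; F# is degree 7, and the triad built there (F#-A-C) is diminished, so it is vii°.
The scale of E minor (harmonic minor) is E F# G A B C D#; F# is degree 2, and the triad built there (F#-A-C) is diminished, so it is ii°.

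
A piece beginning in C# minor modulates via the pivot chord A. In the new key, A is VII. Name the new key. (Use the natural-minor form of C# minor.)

The numeral VII denotes a major triad on scale degree 7. With A on degree 7, the tonic of the new key is B.
Degree 7 carries a major triad in natural-minor keys, so the destination is B minor.
Check: the diatonic triads of B minor (natural minor) are Bm (i), C#dim (ii°), D (III), Em (iv), F#m (v), G (VI), A (VII) — A is indeed VII.

B minor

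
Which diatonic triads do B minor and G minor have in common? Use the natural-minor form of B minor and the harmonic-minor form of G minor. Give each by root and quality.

Triads in B minor (natural minor): Bm (i), C#dim (ii°), D (III), Em (iv), F#m (v), G (VI), A (VII).
Triads in G minor (harmonic minor): Gm (i), Adim (ii°), Bbaug (III+), Cm (iv), D (V), Eb (VI), F#dim (vii°).
Shared triads with their functions: D (III in B minor, V in G minor).

D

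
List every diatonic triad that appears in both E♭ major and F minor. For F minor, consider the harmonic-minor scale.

Triads in E♭ major: E♭ (I), Fm (ii), Gm (iii), A♭ (IV), B♭ (V), Cm (vi), Ddim (vii°).
Triads in F minor (harmonic minor): Fm (i), Gdim (ii°), A♭aug (III+), B♭m (iv), C (V), D♭ (VI), Edim (vii°).
Shared triads with their functions: Fm (ii in E♭ major, i in F minor).

Fm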